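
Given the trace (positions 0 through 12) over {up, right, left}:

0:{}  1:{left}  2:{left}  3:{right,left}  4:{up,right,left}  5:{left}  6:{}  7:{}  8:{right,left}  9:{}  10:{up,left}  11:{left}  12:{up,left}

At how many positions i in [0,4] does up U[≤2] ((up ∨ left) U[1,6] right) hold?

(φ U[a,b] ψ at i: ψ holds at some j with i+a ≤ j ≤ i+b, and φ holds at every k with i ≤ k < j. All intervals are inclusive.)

3

Evaluate at each i in [0,4]:
  i=0: ✗ (lhs fails at k=0 before rhs at j=1)
  i=1: ✓ (rhs at j=1)
  i=2: ✓ (rhs at j=2)
  i=3: ✓ (rhs at j=3)
  i=4: ✗ (no rhs in [4,6])
Positions where it holds: {1, 2, 3} → 3.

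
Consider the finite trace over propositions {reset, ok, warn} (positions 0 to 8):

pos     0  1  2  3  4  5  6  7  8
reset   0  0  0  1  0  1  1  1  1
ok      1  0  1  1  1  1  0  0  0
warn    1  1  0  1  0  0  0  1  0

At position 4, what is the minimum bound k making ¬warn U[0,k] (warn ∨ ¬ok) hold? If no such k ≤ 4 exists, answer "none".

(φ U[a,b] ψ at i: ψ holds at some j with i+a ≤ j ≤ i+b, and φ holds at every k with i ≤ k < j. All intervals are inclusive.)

2

Need earliest j ≥ 4 with (warn ∨ ¬ok), and ¬warn at every k in [4,j-1].
  j=4: rhs fails.
  j=5: rhs fails.
  j=6: rhs holds; lhs holds on [4,5]. k = 2.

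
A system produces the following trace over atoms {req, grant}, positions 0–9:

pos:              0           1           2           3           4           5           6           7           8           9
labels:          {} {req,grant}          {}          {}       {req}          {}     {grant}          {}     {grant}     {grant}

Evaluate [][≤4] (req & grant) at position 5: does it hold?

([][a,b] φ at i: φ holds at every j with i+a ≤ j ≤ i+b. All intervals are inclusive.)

False

Check (req & grant) at every j in [5,9]:
  j=5: false
  j=6: false
  j=7: false
  j=8: false
  j=9: false
Fails at j=5 → formula fails.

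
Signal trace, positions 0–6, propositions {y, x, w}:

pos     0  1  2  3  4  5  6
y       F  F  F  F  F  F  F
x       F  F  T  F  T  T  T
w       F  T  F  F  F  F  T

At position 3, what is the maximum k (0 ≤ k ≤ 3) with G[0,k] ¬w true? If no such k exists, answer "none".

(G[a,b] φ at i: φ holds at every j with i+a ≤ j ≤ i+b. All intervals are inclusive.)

2

¬w must hold from j=3 onward; find where it first fails.
  j=3: holds
  j=4: holds
  j=5: holds
  j=6: fails
Holds on [3,5], so largest k = 2.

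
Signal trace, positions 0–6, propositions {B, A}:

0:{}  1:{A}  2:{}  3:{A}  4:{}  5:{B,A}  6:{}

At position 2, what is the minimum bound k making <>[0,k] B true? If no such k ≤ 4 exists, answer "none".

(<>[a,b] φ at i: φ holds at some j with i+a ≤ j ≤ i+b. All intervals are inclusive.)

3

Scan j = 2,3,… for B:
  j=2: fails
  j=3: fails
  j=4: fails
  j=5: holds
First hit at j=5, so smallest k = 5-2 = 3.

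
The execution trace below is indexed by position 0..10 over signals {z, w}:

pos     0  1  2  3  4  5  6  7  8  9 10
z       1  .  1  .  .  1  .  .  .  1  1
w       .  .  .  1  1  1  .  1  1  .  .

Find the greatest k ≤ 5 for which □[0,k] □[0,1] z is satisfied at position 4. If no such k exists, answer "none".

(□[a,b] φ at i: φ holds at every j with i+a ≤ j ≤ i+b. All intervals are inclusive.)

none

□[0,1] z must hold from j=4 onward; find where it first fails.
  j=4: fails → no k works.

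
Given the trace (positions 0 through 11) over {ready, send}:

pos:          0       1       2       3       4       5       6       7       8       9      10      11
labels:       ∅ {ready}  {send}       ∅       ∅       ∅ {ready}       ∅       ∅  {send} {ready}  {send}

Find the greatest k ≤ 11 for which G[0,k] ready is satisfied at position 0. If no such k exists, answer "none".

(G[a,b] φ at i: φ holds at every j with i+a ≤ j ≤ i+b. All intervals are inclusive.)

ready must hold from j=0 onward; find where it first fails.
  j=0: fails → no k works.

none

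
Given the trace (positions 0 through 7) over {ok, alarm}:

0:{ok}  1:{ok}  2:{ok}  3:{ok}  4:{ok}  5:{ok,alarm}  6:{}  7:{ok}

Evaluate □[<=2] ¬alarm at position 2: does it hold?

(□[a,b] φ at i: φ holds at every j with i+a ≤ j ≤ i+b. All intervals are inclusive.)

True

Check ¬alarm at every j in [2,4]:
  j=2: true
  j=3: true
  j=4: true
All positions satisfy it → formula holds.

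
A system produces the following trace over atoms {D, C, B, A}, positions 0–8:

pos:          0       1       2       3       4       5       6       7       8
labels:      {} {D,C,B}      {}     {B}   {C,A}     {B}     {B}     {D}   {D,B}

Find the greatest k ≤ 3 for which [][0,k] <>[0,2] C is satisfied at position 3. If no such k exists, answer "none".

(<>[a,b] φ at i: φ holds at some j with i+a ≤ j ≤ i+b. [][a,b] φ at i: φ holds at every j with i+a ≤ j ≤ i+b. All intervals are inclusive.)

1

<>[0,2] C must hold from j=3 onward; find where it first fails.
  j=3: holds
  j=4: holds
  j=5: fails
Holds on [3,4], so largest k = 1.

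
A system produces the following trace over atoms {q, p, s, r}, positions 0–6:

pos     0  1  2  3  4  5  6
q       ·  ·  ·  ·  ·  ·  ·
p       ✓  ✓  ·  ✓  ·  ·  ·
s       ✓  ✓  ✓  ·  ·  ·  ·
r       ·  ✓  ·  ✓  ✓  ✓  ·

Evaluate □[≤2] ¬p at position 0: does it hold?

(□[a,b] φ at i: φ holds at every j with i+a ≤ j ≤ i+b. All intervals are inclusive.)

Check ¬p at every j in [0,2]:
  j=0: false
  j=1: false
  j=2: true
Fails at j=0 → formula fails.

False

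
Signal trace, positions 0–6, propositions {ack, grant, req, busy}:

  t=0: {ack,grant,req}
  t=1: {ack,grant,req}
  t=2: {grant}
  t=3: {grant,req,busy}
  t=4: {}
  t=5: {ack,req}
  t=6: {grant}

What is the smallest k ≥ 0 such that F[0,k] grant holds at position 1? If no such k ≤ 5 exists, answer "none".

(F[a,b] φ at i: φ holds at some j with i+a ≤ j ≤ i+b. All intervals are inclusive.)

0

Scan j = 1,2,… for grant:
  j=1: holds
First hit at j=1, so smallest k = 1-1 = 0.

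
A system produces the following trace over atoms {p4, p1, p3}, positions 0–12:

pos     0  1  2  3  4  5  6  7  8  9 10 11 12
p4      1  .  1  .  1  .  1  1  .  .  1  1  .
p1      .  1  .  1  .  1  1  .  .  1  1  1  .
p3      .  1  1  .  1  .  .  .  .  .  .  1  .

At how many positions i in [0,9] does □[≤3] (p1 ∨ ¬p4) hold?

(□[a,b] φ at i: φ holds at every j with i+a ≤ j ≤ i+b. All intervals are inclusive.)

2

Evaluate at each i in [0,9]:
  i=0: ✗ (fails at j=0)
  i=1: ✗ (fails at j=2)
  i=2: ✗ (fails at j=2)
  i=3: ✗ (fails at j=4)
  i=4: ✗ (fails at j=4)
  i=5: ✗ (fails at j=7)
  i=6: ✗ (fails at j=7)
  i=7: ✗ (fails at j=7)
  i=8: ✓ (all of [8,11])
  i=9: ✓ (all of [9,12])
Positions where it holds: {8, 9} → 2.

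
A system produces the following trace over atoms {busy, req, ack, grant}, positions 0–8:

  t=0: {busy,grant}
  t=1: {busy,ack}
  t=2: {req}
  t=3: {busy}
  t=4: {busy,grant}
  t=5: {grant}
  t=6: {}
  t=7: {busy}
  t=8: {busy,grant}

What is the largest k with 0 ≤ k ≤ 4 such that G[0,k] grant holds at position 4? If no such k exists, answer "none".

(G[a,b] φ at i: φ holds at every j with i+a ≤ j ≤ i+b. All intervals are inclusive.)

1

grant must hold from j=4 onward; find where it first fails.
  j=4: holds
  j=5: holds
  j=6: fails
Holds on [4,5], so largest k = 1.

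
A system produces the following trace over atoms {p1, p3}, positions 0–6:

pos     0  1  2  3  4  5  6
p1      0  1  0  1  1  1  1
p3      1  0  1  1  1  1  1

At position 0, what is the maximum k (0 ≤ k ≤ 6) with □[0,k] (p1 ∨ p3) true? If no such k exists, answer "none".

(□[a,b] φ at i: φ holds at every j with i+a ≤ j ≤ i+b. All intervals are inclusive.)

(p1 ∨ p3) must hold from j=0 onward; find where it first fails.
  j=0: holds
  j=1: holds
  j=2: holds
  j=3: holds
  j=4: holds
  j=5: holds
  j=6: holds
Holds through j=6; largest k = 6.

6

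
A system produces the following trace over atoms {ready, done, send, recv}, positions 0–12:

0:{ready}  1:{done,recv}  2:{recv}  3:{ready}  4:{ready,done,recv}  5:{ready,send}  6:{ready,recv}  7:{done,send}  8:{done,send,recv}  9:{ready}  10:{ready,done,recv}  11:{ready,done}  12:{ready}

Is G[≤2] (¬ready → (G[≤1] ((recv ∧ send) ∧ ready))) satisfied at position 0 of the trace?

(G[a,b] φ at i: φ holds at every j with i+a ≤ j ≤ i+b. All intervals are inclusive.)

Check (¬ready → (G[≤1] ((recv ∧ send) ∧ ready))) at every j in [0,2]:
  j=0: antecedent false → ✓
  j=1: antecedent true; consequent fails at 1 → ✗
  j=2: antecedent true; consequent fails at 2 → ✗
Fails at j=1 → formula fails.

No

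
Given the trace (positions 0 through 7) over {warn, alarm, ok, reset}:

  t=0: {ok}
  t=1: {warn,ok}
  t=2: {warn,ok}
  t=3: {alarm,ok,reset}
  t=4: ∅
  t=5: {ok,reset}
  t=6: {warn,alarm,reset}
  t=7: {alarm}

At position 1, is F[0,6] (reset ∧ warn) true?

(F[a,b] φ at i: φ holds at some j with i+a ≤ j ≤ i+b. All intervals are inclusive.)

Holds

Check (reset ∧ warn) at each j in [1,7]:
  j=1: false
  j=2: false
  j=3: false
  j=4: false
  j=5: false
  j=6: true
  j=7: false
Found at j=6 → formula holds.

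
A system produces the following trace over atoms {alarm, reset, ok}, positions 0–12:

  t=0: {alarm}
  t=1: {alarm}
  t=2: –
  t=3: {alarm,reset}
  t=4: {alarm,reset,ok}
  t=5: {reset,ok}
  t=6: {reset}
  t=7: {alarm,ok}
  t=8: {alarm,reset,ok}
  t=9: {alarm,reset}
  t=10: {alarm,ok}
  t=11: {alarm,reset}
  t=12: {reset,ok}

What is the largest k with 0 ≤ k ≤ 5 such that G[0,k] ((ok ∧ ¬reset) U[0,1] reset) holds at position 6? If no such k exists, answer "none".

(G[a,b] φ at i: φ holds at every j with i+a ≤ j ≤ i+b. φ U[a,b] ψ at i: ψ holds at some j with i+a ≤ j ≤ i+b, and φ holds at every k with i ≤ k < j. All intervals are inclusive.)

((ok ∧ ¬reset) U[0,1] reset) must hold from j=6 onward; find where it first fails.
  j=6: holds
  j=7: holds
  j=8: holds
  j=9: holds
  j=10: holds
  j=11: holds
Holds through j=11; largest k = 5.

5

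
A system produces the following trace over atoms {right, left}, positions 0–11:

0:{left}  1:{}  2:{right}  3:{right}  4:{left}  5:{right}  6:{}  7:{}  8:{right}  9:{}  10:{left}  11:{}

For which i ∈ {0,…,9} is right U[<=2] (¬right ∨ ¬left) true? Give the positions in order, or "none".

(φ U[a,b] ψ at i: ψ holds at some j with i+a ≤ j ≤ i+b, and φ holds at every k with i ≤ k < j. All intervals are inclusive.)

0, 1, 2, 3, 4, 5, 6, 7, 8, 9

Evaluate at each i in [0,9]:
  i=0: ✓ (rhs at j=0)
  i=1: ✓ (rhs at j=1)
  i=2: ✓ (rhs at j=2)
  i=3: ✓ (rhs at j=3)
  i=4: ✓ (rhs at j=4)
  i=5: ✓ (rhs at j=5)
  i=6: ✓ (rhs at j=6)
  i=7: ✓ (rhs at j=7)
  i=8: ✓ (rhs at j=8)
  i=9: ✓ (rhs at j=9)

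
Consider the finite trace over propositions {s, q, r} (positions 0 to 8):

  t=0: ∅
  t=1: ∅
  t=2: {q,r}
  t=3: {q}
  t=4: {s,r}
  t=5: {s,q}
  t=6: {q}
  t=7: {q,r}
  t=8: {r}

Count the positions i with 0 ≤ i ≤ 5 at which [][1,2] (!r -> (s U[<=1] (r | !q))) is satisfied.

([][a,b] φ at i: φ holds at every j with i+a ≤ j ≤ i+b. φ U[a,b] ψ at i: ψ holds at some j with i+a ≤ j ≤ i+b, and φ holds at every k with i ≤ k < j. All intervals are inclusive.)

Evaluate at each i in [0,5]:
  i=0: ✓ (all of [1,2])
  i=1: ✗ (fails at j=3)
  i=2: ✗ (fails at j=3)
  i=3: ✗ (fails at j=5)
  i=4: ✗ (fails at j=5)
  i=5: ✗ (fails at j=6)
Positions where it holds: {0} → 1.

1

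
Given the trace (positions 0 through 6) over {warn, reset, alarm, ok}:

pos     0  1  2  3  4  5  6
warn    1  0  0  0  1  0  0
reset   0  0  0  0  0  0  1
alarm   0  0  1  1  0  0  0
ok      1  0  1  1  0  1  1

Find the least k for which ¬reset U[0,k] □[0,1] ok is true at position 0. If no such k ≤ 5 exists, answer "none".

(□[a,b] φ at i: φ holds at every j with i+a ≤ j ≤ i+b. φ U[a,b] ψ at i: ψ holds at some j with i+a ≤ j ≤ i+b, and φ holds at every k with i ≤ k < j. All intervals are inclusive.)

Need earliest j ≥ 0 with □[0,1] ok, and ¬reset at every k in [0,j-1].
  j=0: rhs fails.
  j=1: rhs fails.
  j=2: rhs holds; lhs holds on [0,1]. k = 2.

2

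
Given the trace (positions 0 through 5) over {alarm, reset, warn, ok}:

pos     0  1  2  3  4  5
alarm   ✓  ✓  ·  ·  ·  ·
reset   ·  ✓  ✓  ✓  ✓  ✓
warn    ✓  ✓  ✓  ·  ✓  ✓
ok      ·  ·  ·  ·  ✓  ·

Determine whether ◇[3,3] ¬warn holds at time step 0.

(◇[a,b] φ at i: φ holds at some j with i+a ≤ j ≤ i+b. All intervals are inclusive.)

Yes

Check ¬warn at each j in [3,3]:
  j=3: true
Found at j=3 → formula holds.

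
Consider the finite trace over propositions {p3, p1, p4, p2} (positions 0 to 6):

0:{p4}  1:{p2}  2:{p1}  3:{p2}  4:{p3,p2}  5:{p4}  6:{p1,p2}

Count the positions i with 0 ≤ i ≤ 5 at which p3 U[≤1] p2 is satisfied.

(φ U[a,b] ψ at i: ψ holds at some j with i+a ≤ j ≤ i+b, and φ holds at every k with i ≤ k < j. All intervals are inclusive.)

Evaluate at each i in [0,5]:
  i=0: ✗ (lhs fails at k=0 before rhs at j=1)
  i=1: ✓ (rhs at j=1)
  i=2: ✗ (lhs fails at k=2 before rhs at j=3)
  i=3: ✓ (rhs at j=3)
  i=4: ✓ (rhs at j=4)
  i=5: ✗ (lhs fails at k=5 before rhs at j=6)
Positions where it holds: {1, 3, 4} → 3.

3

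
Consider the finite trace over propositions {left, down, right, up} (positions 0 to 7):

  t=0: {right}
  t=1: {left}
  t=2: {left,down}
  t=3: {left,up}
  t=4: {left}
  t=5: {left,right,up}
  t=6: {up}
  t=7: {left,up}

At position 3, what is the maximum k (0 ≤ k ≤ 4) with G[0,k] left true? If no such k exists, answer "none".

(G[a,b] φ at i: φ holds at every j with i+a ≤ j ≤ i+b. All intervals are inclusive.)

2

left must hold from j=3 onward; find where it first fails.
  j=3: holds
  j=4: holds
  j=5: holds
  j=6: fails
Holds on [3,5], so largest k = 2.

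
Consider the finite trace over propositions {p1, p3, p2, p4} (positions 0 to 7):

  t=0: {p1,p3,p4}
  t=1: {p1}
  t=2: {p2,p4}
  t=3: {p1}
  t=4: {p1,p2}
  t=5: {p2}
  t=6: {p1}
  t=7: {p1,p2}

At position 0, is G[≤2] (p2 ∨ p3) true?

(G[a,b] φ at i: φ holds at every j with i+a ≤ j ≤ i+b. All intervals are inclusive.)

Check (p2 ∨ p3) at every j in [0,2]:
  j=0: true
  j=1: false
  j=2: true
Fails at j=1 → formula fails.

False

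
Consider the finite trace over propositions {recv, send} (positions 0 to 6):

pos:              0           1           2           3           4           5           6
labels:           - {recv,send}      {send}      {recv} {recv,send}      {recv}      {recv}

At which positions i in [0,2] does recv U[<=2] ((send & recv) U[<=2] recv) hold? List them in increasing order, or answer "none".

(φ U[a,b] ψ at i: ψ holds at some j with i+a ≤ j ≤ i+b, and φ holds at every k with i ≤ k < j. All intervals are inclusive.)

1

Evaluate at each i in [0,2]:
  i=0: ✗ (lhs fails at k=0 before rhs at j=1)
  i=1: ✓ (rhs at j=1)
  i=2: ✗ (lhs fails at k=2 before rhs at j=3)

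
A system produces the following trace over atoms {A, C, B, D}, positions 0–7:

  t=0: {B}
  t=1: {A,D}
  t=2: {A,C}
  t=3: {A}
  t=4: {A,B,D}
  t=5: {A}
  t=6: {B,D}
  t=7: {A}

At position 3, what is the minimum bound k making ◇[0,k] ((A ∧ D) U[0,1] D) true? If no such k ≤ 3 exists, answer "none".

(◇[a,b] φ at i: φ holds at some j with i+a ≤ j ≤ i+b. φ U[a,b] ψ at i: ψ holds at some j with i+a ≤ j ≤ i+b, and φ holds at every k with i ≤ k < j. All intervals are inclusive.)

Scan j = 3,4,… for ((A ∧ D) U[0,1] D):
  j=3: fails
  j=4: holds
First hit at j=4, so smallest k = 4-3 = 1.

1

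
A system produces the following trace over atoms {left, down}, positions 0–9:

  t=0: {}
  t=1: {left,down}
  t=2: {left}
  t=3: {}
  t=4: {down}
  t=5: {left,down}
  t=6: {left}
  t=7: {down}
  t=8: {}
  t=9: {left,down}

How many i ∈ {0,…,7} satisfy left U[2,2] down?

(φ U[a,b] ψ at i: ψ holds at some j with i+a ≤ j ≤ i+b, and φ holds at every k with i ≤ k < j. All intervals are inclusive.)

1

Evaluate at each i in [0,7]:
  i=0: ✗ (no rhs in [2,2])
  i=1: ✗ (no rhs in [3,3])
  i=2: ✗ (lhs fails at k=3 before rhs at j=4)
  i=3: ✗ (lhs fails at k=3 before rhs at j=5)
  i=4: ✗ (no rhs in [6,6])
  i=5: ✓ (rhs at j=7; lhs holds on [5,6])
  i=6: ✗ (no rhs in [8,8])
  i=7: ✗ (lhs fails at k=7 before rhs at j=9)
Positions where it holds: {5} → 1.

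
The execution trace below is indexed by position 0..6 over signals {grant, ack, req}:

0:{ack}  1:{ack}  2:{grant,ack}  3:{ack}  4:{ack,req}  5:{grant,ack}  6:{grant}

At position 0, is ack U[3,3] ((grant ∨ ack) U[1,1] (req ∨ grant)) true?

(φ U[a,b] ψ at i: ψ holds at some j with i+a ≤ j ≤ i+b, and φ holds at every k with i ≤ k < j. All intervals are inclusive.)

Need some j in [3,3] with ((grant ∨ ack) U[1,1] (req ∨ grant)), and ack at every k in [0,j-1].
  j=3: ((grant ∨ ack) U[1,1] (req ∨ grant)) holds; ack holds at every k in [0,2] → satisfied.

Holds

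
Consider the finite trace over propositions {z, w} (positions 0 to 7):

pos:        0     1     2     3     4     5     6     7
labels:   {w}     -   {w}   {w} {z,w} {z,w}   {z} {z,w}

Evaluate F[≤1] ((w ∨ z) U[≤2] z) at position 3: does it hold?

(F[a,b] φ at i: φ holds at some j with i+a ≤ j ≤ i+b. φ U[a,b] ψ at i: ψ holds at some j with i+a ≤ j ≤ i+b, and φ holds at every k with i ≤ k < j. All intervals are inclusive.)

Check ((w ∨ z) U[≤2] z) at each j in [3,4]:
  j=3: holds
  j=4: holds
Found at j=3 → formula holds.

Yes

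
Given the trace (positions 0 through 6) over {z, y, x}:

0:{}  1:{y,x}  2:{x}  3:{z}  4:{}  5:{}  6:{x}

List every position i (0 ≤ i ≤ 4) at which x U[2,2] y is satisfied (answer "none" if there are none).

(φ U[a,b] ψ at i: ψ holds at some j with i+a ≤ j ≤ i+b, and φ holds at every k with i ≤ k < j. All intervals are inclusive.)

Evaluate at each i in [0,4]:
  i=0: ✗ (no rhs in [2,2])
  i=1: ✗ (no rhs in [3,3])
  i=2: ✗ (no rhs in [4,4])
  i=3: ✗ (no rhs in [5,5])
  i=4: ✗ (no rhs in [6,6])

none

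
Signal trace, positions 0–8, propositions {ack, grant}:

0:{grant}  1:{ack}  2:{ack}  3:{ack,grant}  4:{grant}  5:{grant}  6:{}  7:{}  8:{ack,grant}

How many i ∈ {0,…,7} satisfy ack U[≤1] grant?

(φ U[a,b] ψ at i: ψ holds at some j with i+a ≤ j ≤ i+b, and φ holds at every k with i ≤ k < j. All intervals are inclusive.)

Evaluate at each i in [0,7]:
  i=0: ✓ (rhs at j=0)
  i=1: ✗ (no rhs in [1,2])
  i=2: ✓ (rhs at j=3; lhs holds on [2,2])
  i=3: ✓ (rhs at j=3)
  i=4: ✓ (rhs at j=4)
  i=5: ✓ (rhs at j=5)
  i=6: ✗ (no rhs in [6,7])
  i=7: ✗ (lhs fails at k=7 before rhs at j=8)
Positions where it holds: {0, 2, 3, 4, 5} → 5.

5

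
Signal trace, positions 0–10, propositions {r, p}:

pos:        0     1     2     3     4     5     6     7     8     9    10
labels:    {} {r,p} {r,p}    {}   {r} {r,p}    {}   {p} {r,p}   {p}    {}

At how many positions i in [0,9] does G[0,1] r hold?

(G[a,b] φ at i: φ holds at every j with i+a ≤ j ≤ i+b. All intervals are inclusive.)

2

Evaluate at each i in [0,9]:
  i=0: ✗ (fails at j=0)
  i=1: ✓ (all of [1,2])
  i=2: ✗ (fails at j=3)
  i=3: ✗ (fails at j=3)
  i=4: ✓ (all of [4,5])
  i=5: ✗ (fails at j=6)
  i=6: ✗ (fails at j=6)
  i=7: ✗ (fails at j=7)
  i=8: ✗ (fails at j=9)
  i=9: ✗ (fails at j=9)
Positions where it holds: {1, 4} → 2.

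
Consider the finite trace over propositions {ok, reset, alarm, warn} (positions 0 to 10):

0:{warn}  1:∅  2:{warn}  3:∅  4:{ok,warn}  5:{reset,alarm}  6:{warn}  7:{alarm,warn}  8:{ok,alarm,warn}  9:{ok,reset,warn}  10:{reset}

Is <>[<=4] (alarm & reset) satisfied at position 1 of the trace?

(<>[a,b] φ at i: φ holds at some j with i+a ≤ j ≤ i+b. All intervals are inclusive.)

Yes

Check (alarm & reset) at each j in [1,5]:
  j=1: false
  j=2: false
  j=3: false
  j=4: false
  j=5: true
Found at j=5 → formula holds.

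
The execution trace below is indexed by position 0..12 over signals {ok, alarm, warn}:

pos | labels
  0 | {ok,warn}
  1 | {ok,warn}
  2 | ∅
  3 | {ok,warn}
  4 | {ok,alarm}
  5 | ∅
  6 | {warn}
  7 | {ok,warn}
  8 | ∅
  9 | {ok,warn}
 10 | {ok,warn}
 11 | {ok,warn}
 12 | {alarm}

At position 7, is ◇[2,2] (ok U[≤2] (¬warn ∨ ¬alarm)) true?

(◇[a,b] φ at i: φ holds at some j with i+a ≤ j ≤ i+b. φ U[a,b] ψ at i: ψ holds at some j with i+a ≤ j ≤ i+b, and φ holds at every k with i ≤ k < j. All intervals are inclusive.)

Yes

Check (ok U[≤2] (¬warn ∨ ¬alarm)) at each j in [9,9]:
  j=9: holds
Found at j=9 → formula holds.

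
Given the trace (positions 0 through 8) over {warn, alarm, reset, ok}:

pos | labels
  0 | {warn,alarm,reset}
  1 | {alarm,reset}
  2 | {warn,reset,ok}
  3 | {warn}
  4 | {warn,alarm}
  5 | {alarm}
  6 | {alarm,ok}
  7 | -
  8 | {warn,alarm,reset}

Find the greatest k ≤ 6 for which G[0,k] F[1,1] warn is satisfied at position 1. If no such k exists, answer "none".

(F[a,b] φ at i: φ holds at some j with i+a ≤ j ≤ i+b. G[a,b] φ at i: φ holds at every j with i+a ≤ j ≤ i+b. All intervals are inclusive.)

F[1,1] warn must hold from j=1 onward; find where it first fails.
  j=1: holds
  j=2: holds
  j=3: holds
  j=4: fails
Holds on [1,3], so largest k = 2.

2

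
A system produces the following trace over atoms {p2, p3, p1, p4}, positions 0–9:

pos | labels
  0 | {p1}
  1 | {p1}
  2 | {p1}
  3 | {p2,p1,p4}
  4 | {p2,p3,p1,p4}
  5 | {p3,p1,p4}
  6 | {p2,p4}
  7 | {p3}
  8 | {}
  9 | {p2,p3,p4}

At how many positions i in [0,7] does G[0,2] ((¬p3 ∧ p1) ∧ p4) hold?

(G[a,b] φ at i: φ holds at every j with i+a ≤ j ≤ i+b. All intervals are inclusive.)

0

Evaluate at each i in [0,7]:
  i=0: ✗ (fails at j=0)
  i=1: ✗ (fails at j=1)
  i=2: ✗ (fails at j=2)
  i=3: ✗ (fails at j=4)
  i=4: ✗ (fails at j=4)
  i=5: ✗ (fails at j=5)
  i=6: ✗ (fails at j=6)
  i=7: ✗ (fails at j=7)
Positions where it holds: {} → 0.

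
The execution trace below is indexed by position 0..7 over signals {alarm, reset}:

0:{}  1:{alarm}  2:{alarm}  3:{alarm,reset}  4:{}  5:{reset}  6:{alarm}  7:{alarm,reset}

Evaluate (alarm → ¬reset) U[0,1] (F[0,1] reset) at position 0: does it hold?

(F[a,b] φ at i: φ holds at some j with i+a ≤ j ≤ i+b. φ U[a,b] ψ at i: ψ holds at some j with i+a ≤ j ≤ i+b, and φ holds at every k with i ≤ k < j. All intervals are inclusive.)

False

Need some j in [0,1] with F[0,1] reset, and (alarm → ¬reset) at every k in [0,j-1].
  j=0: F[0,1] reset — fails (none in [0,1]).
  j=1: F[0,1] reset — fails (none in [1,2]).
No j in the window works → until fails.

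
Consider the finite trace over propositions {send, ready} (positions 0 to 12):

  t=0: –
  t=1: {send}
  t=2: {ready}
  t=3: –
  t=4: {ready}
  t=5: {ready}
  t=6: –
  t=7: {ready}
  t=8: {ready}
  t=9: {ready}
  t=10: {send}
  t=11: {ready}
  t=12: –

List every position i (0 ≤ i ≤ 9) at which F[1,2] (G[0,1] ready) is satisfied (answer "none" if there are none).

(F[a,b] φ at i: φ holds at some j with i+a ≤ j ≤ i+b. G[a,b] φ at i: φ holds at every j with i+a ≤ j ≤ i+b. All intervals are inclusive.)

Evaluate at each i in [0,9]:
  i=0: ✗ (none in [1,2])
  i=1: ✗ (none in [2,3])
  i=2: ✓ (witness j=4)
  i=3: ✓ (witness j=4)
  i=4: ✗ (none in [5,6])
  i=5: ✓ (witness j=7)
  i=6: ✓ (witness j=7)
  i=7: ✓ (witness j=8)
  i=8: ✗ (none in [9,10])
  i=9: ✗ (none in [10,11])

2, 3, 5, 6, 7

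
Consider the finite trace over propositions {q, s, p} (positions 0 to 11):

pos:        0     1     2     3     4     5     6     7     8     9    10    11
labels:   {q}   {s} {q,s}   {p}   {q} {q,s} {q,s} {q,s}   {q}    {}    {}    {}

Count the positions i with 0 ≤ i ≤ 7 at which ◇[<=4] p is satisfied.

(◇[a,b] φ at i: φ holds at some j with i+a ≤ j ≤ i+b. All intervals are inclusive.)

Evaluate at each i in [0,7]:
  i=0: ✓ (witness j=3)
  i=1: ✓ (witness j=3)
  i=2: ✓ (witness j=3)
  i=3: ✓ (witness j=3)
  i=4: ✗ (none in [4,8])
  i=5: ✗ (none in [5,9])
  i=6: ✗ (none in [6,10])
  i=7: ✗ (none in [7,11])
Positions where it holds: {0, 1, 2, 3} → 4.

4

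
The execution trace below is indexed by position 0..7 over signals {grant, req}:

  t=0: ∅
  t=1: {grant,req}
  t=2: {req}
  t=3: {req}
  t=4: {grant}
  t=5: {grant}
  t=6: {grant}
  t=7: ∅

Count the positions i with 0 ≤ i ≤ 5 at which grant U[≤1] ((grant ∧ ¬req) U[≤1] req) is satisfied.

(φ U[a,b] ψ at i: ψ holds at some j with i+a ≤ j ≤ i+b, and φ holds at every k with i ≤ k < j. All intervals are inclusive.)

Evaluate at each i in [0,5]:
  i=0: ✗ (lhs fails at k=0 before rhs at j=1)
  i=1: ✓ (rhs at j=1)
  i=2: ✓ (rhs at j=2)
  i=3: ✓ (rhs at j=3)
  i=4: ✗ (no rhs in [4,5])
  i=5: ✗ (no rhs in [5,6])
Positions where it holds: {1, 2, 3} → 3.

3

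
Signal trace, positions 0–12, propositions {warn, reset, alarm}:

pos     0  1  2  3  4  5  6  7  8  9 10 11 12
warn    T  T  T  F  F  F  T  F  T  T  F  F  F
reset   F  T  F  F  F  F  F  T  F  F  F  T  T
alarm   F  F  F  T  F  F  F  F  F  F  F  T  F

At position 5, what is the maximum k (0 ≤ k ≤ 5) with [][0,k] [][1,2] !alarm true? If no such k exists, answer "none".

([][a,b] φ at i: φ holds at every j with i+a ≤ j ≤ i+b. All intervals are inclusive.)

[][1,2] !alarm must hold from j=5 onward; find where it first fails.
  j=5: holds
  j=6: holds
  j=7: holds
  j=8: holds
  j=9: fails
Holds on [5,8], so largest k = 3.

3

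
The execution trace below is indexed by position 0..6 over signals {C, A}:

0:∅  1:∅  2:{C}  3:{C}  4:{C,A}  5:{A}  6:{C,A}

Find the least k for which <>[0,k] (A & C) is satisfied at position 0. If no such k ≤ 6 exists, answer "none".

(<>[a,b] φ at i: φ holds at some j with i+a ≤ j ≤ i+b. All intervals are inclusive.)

Scan j = 0,1,… for (A & C):
  j=0: fails
  j=1: fails
  j=2: fails
  j=3: fails
  j=4: holds
First hit at j=4, so smallest k = 4-0 = 4.

4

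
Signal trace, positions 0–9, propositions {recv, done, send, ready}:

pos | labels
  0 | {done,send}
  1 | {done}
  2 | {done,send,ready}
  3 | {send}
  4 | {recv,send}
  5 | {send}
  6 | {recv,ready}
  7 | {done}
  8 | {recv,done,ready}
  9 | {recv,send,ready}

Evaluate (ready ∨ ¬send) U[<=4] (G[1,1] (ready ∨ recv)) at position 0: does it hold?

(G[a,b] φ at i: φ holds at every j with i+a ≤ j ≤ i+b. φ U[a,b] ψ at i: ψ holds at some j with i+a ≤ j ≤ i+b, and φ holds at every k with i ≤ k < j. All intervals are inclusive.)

Need some j in [0,4] with G[1,1] (ready ∨ recv), and (ready ∨ ¬send) at every k in [0,j-1].
  j=0: G[1,1] (ready ∨ recv) — fails at 1.
  j=1: G[1,1] (ready ∨ recv) holds, but (ready ∨ ¬send) fails at k=0 → not this j.
  j=2: G[1,1] (ready ∨ recv) — fails at 3.
  j=3: G[1,1] (ready ∨ recv) holds, but (ready ∨ ¬send) fails at k=0 → not this j.
  j=4: G[1,1] (ready ∨ recv) — fails at 5.
No j in the window works → until fails.

Does not hold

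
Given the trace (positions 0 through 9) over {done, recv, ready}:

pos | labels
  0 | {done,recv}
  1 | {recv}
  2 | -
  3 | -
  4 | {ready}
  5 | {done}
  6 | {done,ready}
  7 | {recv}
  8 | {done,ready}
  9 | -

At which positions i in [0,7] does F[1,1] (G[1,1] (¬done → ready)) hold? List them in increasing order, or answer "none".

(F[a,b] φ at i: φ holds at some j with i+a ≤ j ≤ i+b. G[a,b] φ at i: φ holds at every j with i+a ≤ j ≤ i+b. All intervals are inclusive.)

Evaluate at each i in [0,7]:
  i=0: ✗ (none in [1,1])
  i=1: ✗ (none in [2,2])
  i=2: ✓ (witness j=3)
  i=3: ✓ (witness j=4)
  i=4: ✓ (witness j=5)
  i=5: ✗ (none in [6,6])
  i=6: ✓ (witness j=7)
  i=7: ✗ (none in [8,8])

2, 3, 4, 6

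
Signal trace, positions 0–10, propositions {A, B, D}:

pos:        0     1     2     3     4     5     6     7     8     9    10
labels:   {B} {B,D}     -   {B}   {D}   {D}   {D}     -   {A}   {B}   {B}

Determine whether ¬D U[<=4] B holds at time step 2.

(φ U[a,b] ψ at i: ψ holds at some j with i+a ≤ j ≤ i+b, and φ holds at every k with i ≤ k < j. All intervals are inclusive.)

Need some j in [2,6] with B, and ¬D at every k in [2,j-1].
  j=2: B false.
  j=3: B holds; ¬D holds at every k in [2,2] → satisfied.

Yes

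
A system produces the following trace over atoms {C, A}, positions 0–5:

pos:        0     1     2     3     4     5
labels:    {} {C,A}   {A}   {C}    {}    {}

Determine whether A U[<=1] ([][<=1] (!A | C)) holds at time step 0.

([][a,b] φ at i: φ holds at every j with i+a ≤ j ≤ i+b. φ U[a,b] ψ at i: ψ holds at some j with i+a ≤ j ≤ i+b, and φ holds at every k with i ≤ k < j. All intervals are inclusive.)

True

Need some j in [0,1] with [][<=1] (!A | C), and A at every k in [0,j-1].
  j=0: [][<=1] (!A | C) holds; no prefix to check → satisfied.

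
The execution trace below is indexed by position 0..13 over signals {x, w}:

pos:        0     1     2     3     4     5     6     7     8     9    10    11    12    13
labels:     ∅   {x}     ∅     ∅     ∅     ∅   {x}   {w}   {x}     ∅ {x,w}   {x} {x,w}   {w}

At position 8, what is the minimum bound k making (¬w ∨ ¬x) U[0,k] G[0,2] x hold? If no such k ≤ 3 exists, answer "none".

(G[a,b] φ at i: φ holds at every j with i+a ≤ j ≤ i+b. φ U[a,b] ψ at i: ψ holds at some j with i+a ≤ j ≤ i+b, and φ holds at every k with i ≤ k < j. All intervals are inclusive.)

Need earliest j ≥ 8 with G[0,2] x, and (¬w ∨ ¬x) at every k in [8,j-1].
  j=8: rhs fails.
  j=9: rhs fails.
  j=10: rhs holds; lhs holds on [8,9]. k = 2.

2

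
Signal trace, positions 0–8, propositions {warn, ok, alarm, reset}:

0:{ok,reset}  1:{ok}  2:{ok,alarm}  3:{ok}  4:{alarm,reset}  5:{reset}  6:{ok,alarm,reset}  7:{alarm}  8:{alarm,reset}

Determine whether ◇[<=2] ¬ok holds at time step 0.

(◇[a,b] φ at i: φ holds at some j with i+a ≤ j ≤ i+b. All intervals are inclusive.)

No

Check ¬ok at each j in [0,2]:
  j=0: false
  j=1: false
  j=2: false
No position in the window satisfies it → formula fails.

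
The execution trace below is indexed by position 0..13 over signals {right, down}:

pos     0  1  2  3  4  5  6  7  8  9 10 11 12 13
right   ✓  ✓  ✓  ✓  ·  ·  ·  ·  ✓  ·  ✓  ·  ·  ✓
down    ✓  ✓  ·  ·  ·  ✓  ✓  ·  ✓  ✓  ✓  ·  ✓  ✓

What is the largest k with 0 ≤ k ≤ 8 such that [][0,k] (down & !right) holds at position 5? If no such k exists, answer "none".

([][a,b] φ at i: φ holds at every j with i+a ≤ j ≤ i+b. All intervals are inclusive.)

(down & !right) must hold from j=5 onward; find where it first fails.
  j=5: holds
  j=6: holds
  j=7: fails
Holds on [5,6], so largest k = 1.

1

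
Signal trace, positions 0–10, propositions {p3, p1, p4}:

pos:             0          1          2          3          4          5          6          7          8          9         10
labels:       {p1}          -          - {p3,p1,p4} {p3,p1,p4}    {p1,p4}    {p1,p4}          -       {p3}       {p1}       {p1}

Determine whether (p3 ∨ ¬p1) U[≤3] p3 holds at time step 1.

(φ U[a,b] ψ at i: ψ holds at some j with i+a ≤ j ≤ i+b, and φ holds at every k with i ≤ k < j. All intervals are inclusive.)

Need some j in [1,4] with p3, and (p3 ∨ ¬p1) at every k in [1,j-1].
  j=1: p3 false.
  j=2: p3 false.
  j=3: p3 holds; (p3 ∨ ¬p1) holds at every k in [1,2] → satisfied.

Holds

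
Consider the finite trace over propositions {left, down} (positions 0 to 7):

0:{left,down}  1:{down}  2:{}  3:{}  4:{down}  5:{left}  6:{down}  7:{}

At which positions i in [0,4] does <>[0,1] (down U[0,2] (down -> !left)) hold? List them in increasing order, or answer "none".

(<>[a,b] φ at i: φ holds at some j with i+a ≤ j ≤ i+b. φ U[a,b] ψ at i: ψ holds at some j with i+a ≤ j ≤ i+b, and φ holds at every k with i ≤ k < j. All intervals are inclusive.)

0, 1, 2, 3, 4

Evaluate at each i in [0,4]:
  i=0: ✓ (witness j=0)
  i=1: ✓ (witness j=1)
  i=2: ✓ (witness j=2)
  i=3: ✓ (witness j=3)
  i=4: ✓ (witness j=4)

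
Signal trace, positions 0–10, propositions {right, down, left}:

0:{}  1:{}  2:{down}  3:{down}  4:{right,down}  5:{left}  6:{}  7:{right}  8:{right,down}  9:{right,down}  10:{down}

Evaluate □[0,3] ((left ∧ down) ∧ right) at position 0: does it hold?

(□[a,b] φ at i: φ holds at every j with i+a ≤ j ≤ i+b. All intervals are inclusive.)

Check ((left ∧ down) ∧ right) at every j in [0,3]:
  j=0: false
  j=1: false
  j=2: false
  j=3: false
Fails at j=0 → formula fails.

Does not hold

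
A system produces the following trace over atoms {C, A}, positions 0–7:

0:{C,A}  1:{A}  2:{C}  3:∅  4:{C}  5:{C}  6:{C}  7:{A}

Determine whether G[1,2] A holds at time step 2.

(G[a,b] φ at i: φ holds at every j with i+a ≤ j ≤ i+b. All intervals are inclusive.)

False

Check A at every j in [3,4]:
  j=3: false
  j=4: false
Fails at j=3 → formula fails.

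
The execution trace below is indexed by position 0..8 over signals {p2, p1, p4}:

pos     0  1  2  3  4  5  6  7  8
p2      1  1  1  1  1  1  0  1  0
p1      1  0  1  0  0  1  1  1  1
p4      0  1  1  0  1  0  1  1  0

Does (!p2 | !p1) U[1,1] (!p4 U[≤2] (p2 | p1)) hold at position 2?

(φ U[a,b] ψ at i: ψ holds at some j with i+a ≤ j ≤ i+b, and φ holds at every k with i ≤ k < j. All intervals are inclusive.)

Need some j in [3,3] with (!p4 U[≤2] (p2 | p1)), and (!p2 | !p1) at every k in [2,j-1].
  j=3: (!p4 U[≤2] (p2 | p1)) holds, but (!p2 | !p1) fails at k=2 → not this j.
No j in the window works → until fails.

Does not hold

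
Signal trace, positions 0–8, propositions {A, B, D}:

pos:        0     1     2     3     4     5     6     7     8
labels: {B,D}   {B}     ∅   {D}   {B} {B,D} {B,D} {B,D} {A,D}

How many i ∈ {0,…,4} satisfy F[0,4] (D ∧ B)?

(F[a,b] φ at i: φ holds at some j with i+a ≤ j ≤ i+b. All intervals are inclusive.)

5

Evaluate at each i in [0,4]:
  i=0: ✓ (witness j=0)
  i=1: ✓ (witness j=5)
  i=2: ✓ (witness j=5)
  i=3: ✓ (witness j=5)
  i=4: ✓ (witness j=5)
Positions where it holds: {0, 1, 2, 3, 4} → 5.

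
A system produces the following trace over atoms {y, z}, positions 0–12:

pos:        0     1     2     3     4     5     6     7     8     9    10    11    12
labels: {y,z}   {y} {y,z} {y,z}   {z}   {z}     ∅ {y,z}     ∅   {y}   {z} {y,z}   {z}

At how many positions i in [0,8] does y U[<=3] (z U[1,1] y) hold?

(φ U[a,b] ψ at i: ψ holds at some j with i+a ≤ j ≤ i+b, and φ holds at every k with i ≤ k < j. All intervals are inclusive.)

3

Evaluate at each i in [0,8]:
  i=0: ✓ (rhs at j=0)
  i=1: ✓ (rhs at j=2; lhs holds on [1,1])
  i=2: ✓ (rhs at j=2)
  i=3: ✗ (no rhs in [3,6])
  i=4: ✗ (no rhs in [4,7])
  i=5: ✗ (no rhs in [5,8])
  i=6: ✗ (no rhs in [6,9])
  i=7: ✗ (lhs fails at k=8 before rhs at j=10)
  i=8: ✗ (lhs fails at k=8 before rhs at j=10)
Positions where it holds: {0, 1, 2} → 3.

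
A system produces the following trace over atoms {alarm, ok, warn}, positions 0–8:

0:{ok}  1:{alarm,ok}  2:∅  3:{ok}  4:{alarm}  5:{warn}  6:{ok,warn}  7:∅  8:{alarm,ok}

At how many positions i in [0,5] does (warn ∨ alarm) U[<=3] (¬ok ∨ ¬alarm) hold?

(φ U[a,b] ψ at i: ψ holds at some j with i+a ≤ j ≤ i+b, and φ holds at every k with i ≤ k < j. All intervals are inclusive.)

6

Evaluate at each i in [0,5]:
  i=0: ✓ (rhs at j=0)
  i=1: ✓ (rhs at j=2; lhs holds on [1,1])
  i=2: ✓ (rhs at j=2)
  i=3: ✓ (rhs at j=3)
  i=4: ✓ (rhs at j=4)
  i=5: ✓ (rhs at j=5)
Positions where it holds: {0, 1, 2, 3, 4, 5} → 6.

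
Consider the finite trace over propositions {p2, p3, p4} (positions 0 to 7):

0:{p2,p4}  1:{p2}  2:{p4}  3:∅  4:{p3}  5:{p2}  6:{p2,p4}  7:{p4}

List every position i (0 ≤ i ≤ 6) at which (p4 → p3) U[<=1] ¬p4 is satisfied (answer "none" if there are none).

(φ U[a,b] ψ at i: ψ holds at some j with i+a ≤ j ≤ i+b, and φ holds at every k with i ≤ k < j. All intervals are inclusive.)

Evaluate at each i in [0,6]:
  i=0: ✗ (lhs fails at k=0 before rhs at j=1)
  i=1: ✓ (rhs at j=1)
  i=2: ✗ (lhs fails at k=2 before rhs at j=3)
  i=3: ✓ (rhs at j=3)
  i=4: ✓ (rhs at j=4)
  i=5: ✓ (rhs at j=5)
  i=6: ✗ (no rhs in [6,7])

1, 3, 4, 5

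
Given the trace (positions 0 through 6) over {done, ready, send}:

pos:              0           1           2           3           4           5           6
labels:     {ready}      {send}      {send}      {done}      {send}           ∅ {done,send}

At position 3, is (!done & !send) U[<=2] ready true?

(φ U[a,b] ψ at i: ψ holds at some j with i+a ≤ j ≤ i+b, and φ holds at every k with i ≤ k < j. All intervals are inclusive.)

Need some j in [3,5] with ready, and (!done & !send) at every k in [3,j-1].
  j=3: ready false.
  j=4: ready false.
  j=5: ready false.
No j in the window works → until fails.

Does not hold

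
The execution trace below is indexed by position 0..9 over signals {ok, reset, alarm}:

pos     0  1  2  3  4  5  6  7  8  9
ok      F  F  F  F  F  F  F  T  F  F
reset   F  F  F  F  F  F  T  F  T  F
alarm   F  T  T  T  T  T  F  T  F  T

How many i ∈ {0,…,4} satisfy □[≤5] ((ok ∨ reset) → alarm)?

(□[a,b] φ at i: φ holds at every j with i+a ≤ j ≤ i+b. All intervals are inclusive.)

Evaluate at each i in [0,4]:
  i=0: ✓ (all of [0,5])
  i=1: ✗ (fails at j=6)
  i=2: ✗ (fails at j=6)
  i=3: ✗ (fails at j=6)
  i=4: ✗ (fails at j=6)
Positions where it holds: {0} → 1.

1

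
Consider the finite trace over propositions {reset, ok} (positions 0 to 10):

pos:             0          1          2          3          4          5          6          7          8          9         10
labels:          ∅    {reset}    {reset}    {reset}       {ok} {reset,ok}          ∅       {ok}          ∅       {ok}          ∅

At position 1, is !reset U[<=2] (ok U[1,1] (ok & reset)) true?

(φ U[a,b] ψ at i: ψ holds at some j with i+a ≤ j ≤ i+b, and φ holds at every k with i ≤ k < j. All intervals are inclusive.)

Need some j in [1,3] with (ok U[1,1] (ok & reset)), and !reset at every k in [1,j-1].
  j=1: (ok U[1,1] (ok & reset)) — fails.
  j=2: (ok U[1,1] (ok & reset)) — fails.
  j=3: (ok U[1,1] (ok & reset)) — fails.
No j in the window works → until fails.

No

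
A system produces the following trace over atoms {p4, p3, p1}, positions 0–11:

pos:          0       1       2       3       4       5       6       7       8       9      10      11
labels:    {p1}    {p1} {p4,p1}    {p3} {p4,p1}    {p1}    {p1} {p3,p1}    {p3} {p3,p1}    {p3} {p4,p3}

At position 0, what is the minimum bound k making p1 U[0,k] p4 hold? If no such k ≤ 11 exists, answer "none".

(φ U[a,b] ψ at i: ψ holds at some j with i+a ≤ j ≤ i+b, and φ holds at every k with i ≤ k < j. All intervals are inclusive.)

2

Need earliest j ≥ 0 with p4, and p1 at every k in [0,j-1].
  j=0: rhs fails.
  j=1: rhs fails.
  j=2: rhs holds; lhs holds on [0,1]. k = 2.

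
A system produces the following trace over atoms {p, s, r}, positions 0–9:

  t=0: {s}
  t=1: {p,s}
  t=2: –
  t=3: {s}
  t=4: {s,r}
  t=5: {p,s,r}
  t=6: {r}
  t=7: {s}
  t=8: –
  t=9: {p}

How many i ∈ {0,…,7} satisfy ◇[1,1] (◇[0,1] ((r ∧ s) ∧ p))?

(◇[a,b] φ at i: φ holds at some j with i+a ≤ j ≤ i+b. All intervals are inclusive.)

Evaluate at each i in [0,7]:
  i=0: ✗ (none in [1,1])
  i=1: ✗ (none in [2,2])
  i=2: ✗ (none in [3,3])
  i=3: ✓ (witness j=4)
  i=4: ✓ (witness j=5)
  i=5: ✗ (none in [6,6])
  i=6: ✗ (none in [7,7])
  i=7: ✗ (none in [8,8])
Positions where it holds: {3, 4} → 2.

2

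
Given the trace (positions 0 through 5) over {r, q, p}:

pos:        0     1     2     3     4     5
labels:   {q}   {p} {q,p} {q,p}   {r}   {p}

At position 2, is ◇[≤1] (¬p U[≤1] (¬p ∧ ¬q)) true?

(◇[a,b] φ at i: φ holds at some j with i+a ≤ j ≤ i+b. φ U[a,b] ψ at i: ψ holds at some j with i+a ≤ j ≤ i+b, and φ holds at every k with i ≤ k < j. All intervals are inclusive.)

Does not hold

Check (¬p U[≤1] (¬p ∧ ¬q)) at each j in [2,3]:
  j=2: fails
  j=3: fails
No position in the window satisfies it → formula fails.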